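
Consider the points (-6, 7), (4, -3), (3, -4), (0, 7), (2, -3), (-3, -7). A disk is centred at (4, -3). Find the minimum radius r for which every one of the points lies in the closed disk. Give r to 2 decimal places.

14.14

The required radius is the distance from (4, -3) to the farthest point.
Squared distances: 200, 0, 2, 116, 4, 65.
Maximum is 200, attained at (-6, 7).
r = √200 ≈ 14.14.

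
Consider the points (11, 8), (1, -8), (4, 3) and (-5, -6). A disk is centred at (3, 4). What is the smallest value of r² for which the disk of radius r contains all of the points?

164

The required radius is the distance from (3, 4) to the farthest point.
Squared distances: 80, 148, 2, 164.
Maximum is 164, attained at (-5, -6).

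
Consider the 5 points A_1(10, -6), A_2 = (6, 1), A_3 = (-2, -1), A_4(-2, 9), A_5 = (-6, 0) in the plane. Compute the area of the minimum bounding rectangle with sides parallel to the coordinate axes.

x ranges over [-6, 10], width 16.
y ranges over [-6, 9], height 15.
Area = 16 × 15 = 240.

240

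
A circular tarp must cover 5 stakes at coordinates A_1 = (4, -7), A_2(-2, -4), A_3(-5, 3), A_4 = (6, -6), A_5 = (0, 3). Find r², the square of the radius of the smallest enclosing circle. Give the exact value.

50.5

By Welzl's lemma the MEC is supported by two points (diametrically opposite) or three points (on a circumcircle).
The farthest pair is A_3–A_4 with squared distance 202. The circle on this segment as diameter has centre (0.5, -1.5) and r² = 202/4 = 50.5.
Check A_1: distance² to centre = 42.5 ≤ 50.5, so it lies inside.
All remaining points lie in this disk, and no smaller disk contains both endpoints, so this is the minimum enclosing circle.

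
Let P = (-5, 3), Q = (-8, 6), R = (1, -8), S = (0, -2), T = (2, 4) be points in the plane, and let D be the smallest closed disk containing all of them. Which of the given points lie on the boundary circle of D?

Q, R

By Welzl's lemma the MEC is supported by two points (diametrically opposite) or three points (on a circumcircle).
The farthest pair is Q–R with squared distance 277. The circle on this segment as diameter has centre (-3.5, -1) and r² = 277/4 = 69.25.
Check P: distance² to centre = 18.25 ≤ 69.25, so it lies inside.
All remaining points lie in this disk, and no smaller disk contains both endpoints, so this is the minimum enclosing circle.
The points at distance exactly r from the centre are Q, R — 2 points.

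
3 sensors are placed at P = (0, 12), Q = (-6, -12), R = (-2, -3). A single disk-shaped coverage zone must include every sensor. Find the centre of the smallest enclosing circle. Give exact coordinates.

Side lengths²: PQ² = 612, PR² = 229, QR² = 97.
Since PQ² = 612 ≥ 229 + 97 = 326, the angle opposite PQ is not acute, so the smallest enclosing circle has PQ as diameter.
Centre = midpoint of PQ = (-3, 0), r² = 612/4 = 153.
Centre = (-3, 0).

(-3, 0)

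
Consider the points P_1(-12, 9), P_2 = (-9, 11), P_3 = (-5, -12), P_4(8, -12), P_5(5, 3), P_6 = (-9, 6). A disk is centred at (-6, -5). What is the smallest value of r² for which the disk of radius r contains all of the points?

265

The required radius is the distance from (-6, -5) to the farthest point.
Squared distances: 232, 265, 50, 245, 185, 130.
Maximum is 265, attained at P_2.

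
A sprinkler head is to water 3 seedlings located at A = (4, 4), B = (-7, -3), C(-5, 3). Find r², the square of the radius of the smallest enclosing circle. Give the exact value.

Side lengths²: AB² = 170, AC² = 82, BC² = 40.
Since AB² = 170 ≥ 82 + 40 = 122, the angle opposite AB is not acute, so the smallest enclosing circle has AB as diameter.
Centre = midpoint of AB = (-1.5, 0.5), r² = 170/4 = 42.5.

42.5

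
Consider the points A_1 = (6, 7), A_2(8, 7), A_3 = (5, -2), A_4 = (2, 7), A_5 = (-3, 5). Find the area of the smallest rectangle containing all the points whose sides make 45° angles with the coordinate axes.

97.5

In coordinates u = x + y, v = x − y the rectangle is axis-aligned; the map (x,y)→(u,v) scales areas by 2.
u-values: 13, 15, 3, 9, 2; range = 15 − 2 = 13.
v-values: -1, 1, 7, -5, -8; range = 7 − (-8) = 15.
Area = (13 × 15) / 2 = 97.5.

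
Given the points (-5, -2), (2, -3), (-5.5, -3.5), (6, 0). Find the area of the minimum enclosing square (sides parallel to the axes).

The bounding box has width 11.5 and height 3.5.
An axis-aligned square enclosing the set must have side ≥ max(width, height).
So the minimum side is max(11.5, 3.5) = 11.5.
Area = 11.5² = 132.25.

132.25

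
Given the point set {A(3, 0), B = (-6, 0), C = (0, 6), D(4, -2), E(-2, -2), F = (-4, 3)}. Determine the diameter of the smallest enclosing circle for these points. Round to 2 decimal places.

A smallest enclosing disk is always determined by at most three of the input points on its boundary.
The minimum enclosing circle is determined by three boundary points: B, C, D.
Their circumcentre is (-2/3, 2/3) with r² = 260/9.
The farthest remaining point F is at distance² 149/9 ≤ 260/9.
Diameter = 2r = 2√(260/9) ≈ 10.75.

10.75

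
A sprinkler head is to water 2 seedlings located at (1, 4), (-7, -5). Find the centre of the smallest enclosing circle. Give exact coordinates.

(-3, -0.5)

The smallest circle enclosing two points has them as diameter endpoints.
Centre = midpoint = (-3, -0.5); r² = |(1, 4)−(-7, -5)|²/4 = 145/4 = 36.25.
Centre = (-3, -0.5).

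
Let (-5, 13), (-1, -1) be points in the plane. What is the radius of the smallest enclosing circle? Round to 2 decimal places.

The smallest circle enclosing two points has them as diameter endpoints.
Centre = midpoint = (-3, 6); r² = |(-5, 13)−(-1, -1)|²/4 = 212/4 = 53.
r = √53 ≈ 7.28.

7.28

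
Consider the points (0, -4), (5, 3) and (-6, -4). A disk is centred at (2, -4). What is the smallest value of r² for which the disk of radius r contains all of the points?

The required radius is the distance from (2, -4) to the farthest point.
Squared distances: 4, 58, 64.
Maximum is 64, attained at (-6, -4).

64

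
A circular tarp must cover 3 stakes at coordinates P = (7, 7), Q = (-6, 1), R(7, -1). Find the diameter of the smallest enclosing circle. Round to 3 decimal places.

Side lengths²: PQ² = 205, PR² = 64, QR² = 173.
Since PQ² = 205 < 173 + 64 = 237, the triangle is acute, so the smallest enclosing circle is the circumcircle.
Circumcentre = (25/26, 3), r² = 35465/676.
Diameter = 2r = 2√(35465/676) ≈ 14.486.

14.486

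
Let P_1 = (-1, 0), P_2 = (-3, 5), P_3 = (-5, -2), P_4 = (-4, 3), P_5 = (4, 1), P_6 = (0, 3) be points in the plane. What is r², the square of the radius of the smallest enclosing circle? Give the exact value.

17225/722

The minimum enclosing circle of a finite set is fixed by two of the points (as a diameter) or three (as a circumcircle).
The minimum enclosing circle is determined by three boundary points: P_2, P_3, P_5.
Their circumcentre is (-33/38, 23/38) with r² = 17225/722.
The farthest remaining point P_4 is at distance² 11221/722 ≤ 17225/722.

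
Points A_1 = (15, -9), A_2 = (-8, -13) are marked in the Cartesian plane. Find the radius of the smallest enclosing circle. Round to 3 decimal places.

The smallest circle enclosing two points has them as diameter endpoints.
Centre = midpoint = (3.5, -11); r² = |A_1A_2|²/4 = 545/4 = 136.25.
r = √(136.25) ≈ 11.673.

11.673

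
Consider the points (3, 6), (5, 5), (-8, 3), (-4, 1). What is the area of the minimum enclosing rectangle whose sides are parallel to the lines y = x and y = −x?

82.5

In coordinates u = x + y, v = x − y the rectangle is axis-aligned; the map (x,y)→(u,v) scales areas by 2.
u-values: 9, 10, -5, -3; range = 10 − (-5) = 15.
v-values: -3, 0, -11, -5; range = 0 − (-11) = 11.
Area = (15 × 11) / 2 = 82.5.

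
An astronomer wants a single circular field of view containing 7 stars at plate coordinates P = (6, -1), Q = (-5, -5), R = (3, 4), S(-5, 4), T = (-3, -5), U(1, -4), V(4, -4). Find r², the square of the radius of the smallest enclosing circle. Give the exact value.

A smallest enclosing disk is always determined by at most three of the input points on its boundary.
The minimum enclosing circle is determined by three boundary points: P, Q, S.
Their circumcentre is (-9/22, -0.5) with r² = 10001/242.
The farthest remaining point R is at distance² 7713/242 ≤ 10001/242.

10001/242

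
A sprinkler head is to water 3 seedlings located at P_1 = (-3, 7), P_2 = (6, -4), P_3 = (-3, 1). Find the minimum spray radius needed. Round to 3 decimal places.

7.106

Side lengths²: P_1P_2² = 202, P_1P_3² = 36, P_2P_3² = 106.
Since P_1P_2² = 202 ≥ 106 + 36 = 142, the angle opposite P_1P_2 is not acute, so the smallest enclosing circle has P_1P_2 as diameter.
Centre = midpoint of P_1P_2 = (1.5, 1.5), r² = 202/4 = 50.5.
r = √(50.5) ≈ 7.106.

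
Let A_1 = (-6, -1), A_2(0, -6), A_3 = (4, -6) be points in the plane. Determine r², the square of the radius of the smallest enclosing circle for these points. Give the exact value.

Side lengths²: A_1A_2² = 61, A_1A_3² = 125, A_2A_3² = 16.
Since A_1A_3² = 125 ≥ 61 + 16 = 77, the angle opposite A_1A_3 is not acute, so the smallest enclosing circle has A_1A_3 as diameter.
Centre = midpoint of A_1A_3 = (-1, -3.5), r² = 125/4 = 31.25.

31.25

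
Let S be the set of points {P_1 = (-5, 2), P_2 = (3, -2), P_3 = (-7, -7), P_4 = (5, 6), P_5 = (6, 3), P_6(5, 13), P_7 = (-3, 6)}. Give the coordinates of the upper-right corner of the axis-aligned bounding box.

(6, 13)

x-range [-7, 6], y-range [-7, 13].
The upper-right corner is (6, 13).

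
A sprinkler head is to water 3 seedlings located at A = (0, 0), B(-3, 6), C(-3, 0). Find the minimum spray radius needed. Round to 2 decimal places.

Side lengths²: AB² = 45, AC² = 9, BC² = 36.
Since AB² = 45 ≥ 36 + 9 = 45, the angle opposite AB is not acute, so the smallest enclosing circle has AB as diameter.
Centre = midpoint of AB = (-1.5, 3), r² = 45/4 = 11.25.
r = √(11.25) ≈ 3.35.

3.35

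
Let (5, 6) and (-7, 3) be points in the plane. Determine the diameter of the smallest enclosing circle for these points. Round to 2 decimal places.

12.37

The smallest circle enclosing two points has them as diameter endpoints.
Centre = midpoint = (-1, 4.5); r² = |(5, 6)−(-7, 3)|²/4 = 153/4 = 38.25.
Diameter = 2r = 2√(38.25) ≈ 12.37.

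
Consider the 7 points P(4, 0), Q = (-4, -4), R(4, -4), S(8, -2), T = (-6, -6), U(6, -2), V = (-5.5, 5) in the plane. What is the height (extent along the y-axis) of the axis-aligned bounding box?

max y = 5, min y = -6, so height = 11.

11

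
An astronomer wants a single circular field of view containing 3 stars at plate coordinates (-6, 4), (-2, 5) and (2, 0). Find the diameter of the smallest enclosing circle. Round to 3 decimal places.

Call the three points A, B, C in the order given.
Side lengths²: AB² = 17, AC² = 80, BC² = 41.
Since AC² = 80 ≥ 41 + 17 = 58, the angle opposite AC is not acute, so the smallest enclosing circle has AC as diameter.
Centre = midpoint of AC = (-2, 2), r² = 80/4 = 20.
Diameter = 2r = 2√20 ≈ 8.944.

8.944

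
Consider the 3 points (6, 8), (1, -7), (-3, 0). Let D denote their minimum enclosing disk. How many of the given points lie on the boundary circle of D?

2

Call the three points A, B, C in the order given.
Side lengths²: AB² = 250, AC² = 145, BC² = 65.
Since AB² = 250 ≥ 145 + 65 = 210, the angle opposite AB is not acute, so the smallest enclosing circle has AB as diameter.
Centre = midpoint of AB = (3.5, 0.5), r² = 250/4 = 62.5.
The points at distance exactly r from the centre are (6, 8), (1, -7) — 2 points.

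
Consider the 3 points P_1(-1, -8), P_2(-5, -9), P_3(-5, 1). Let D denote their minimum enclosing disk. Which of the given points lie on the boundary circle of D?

P_1, P_2, P_3

Side lengths²: P_1P_2² = 17, P_1P_3² = 97, P_2P_3² = 100.
Since P_2P_3² = 100 < 97 + 17 = 114, the triangle is acute, so the smallest enclosing circle is the circumcircle.
Circumcentre = (-4.125, -4), r² = 25.765625.
The points at distance exactly r from the centre are P_1, P_2, P_3 — 3 points.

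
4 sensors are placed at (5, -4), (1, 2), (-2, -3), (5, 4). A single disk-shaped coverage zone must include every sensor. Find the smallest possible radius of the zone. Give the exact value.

The minimum enclosing circle of a finite set is fixed by two of the points (as a diameter) or three (as a circumcircle).
The minimum enclosing circle is determined by three boundary points: (5, -4), (-2, -3), (5, 4).
Their circumcentre is (2, 0) with r² = 25.
The farthest remaining point (1, 2) is at distance² 5 ≤ 25.
r = √25 = 5.

5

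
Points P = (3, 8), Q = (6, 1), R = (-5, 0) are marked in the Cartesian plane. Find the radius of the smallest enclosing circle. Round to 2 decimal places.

Side lengths²: PQ² = 58, PR² = 128, QR² = 122.
Since PR² = 128 < 122 + 58 = 180, the triangle is acute, so the smallest enclosing circle is the circumcircle.
Circumcentre = (0.3, 2.7), r² = 35.38.
r = √(35.38) ≈ 5.95.

5.95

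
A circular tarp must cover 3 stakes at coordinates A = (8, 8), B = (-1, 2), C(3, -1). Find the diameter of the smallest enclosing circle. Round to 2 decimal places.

10.92

Side lengths²: AB² = 117, AC² = 106, BC² = 25.
Since AB² = 117 < 106 + 25 = 131, the triangle is acute, so the smallest enclosing circle is the circumcircle.
Circumcentre = (133/34, 149/34), r² = 17225/578.
Diameter = 2r = 2√(17225/578) ≈ 10.92.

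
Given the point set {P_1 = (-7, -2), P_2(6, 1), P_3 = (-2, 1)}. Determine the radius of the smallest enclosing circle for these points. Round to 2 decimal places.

Side lengths²: P_1P_2² = 178, P_1P_3² = 34, P_2P_3² = 64.
Since P_1P_2² = 178 ≥ 64 + 34 = 98, the angle opposite P_1P_2 is not acute, so the smallest enclosing circle has P_1P_2 as diameter.
Centre = midpoint of P_1P_2 = (-0.5, -0.5), r² = 178/4 = 44.5.
r = √(44.5) ≈ 6.67.

6.67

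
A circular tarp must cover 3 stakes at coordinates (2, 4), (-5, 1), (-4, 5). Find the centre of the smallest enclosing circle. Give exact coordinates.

(-1.5, 2.5)

Call the three points A, B, C in the order given.
Side lengths²: AB² = 58, AC² = 37, BC² = 17.
Since AB² = 58 ≥ 37 + 17 = 54, the angle opposite AB is not acute, so the smallest enclosing circle has AB as diameter.
Centre = midpoint of AB = (-1.5, 2.5), r² = 58/4 = 14.5.
Centre = (-1.5, 2.5).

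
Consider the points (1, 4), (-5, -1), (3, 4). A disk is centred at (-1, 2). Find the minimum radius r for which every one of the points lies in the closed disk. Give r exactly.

5

The required radius is the distance from (-1, 2) to the farthest point.
Squared distances: 8, 25, 20.
Maximum is 25, attained at (-5, -1).
r = √25 = 5.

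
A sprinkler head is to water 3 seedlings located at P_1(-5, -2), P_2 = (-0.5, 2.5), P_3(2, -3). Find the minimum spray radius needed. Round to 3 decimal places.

3.776

Side lengths²: P_1P_2² = 40.5, P_1P_3² = 50, P_2P_3² = 36.5.
Since P_1P_3² = 50 < 40.5 + 36.5 = 77, the triangle is acute, so the smallest enclosing circle is the circumcircle.
Circumcentre = (-1.3125, -1.1875), r² = 14.2578125.
r = √(14.2578125) ≈ 3.776.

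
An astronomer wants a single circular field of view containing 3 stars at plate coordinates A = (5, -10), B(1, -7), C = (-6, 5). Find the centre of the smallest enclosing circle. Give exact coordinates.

Side lengths²: AB² = 25, AC² = 346, BC² = 193.
Since AC² = 346 ≥ 193 + 25 = 218, the angle opposite AC is not acute, so the smallest enclosing circle has AC as diameter.
Centre = midpoint of AC = (-0.5, -2.5), r² = 346/4 = 86.5.
Centre = (-0.5, -2.5).

(-0.5, -2.5)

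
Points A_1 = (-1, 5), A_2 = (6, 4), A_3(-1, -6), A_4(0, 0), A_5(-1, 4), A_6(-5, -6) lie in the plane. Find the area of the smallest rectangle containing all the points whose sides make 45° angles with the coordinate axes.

115.5

In coordinates u = x + y, v = x − y the rectangle is axis-aligned; the map (x,y)→(u,v) scales areas by 2.
u-values: 4, 10, -7, 0, 3, -11; range = 10 − (-11) = 21.
v-values: -6, 2, 5, 0, -5, 1; range = 5 − (-6) = 11.
Area = (21 × 11) / 2 = 115.5.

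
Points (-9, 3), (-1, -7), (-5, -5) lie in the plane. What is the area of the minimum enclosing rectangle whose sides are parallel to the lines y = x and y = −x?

In coordinates u = x + y, v = x − y the rectangle is axis-aligned; the map (x,y)→(u,v) scales areas by 2.
u-values: -6, -8, -10; range = -6 − (-10) = 4.
v-values: -12, 6, 0; range = 6 − (-12) = 18.
Area = (4 × 18) / 2 = 36.

36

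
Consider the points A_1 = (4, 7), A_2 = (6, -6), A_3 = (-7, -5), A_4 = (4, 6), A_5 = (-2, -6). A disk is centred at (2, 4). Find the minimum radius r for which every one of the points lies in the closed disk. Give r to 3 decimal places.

The required radius is the distance from (2, 4) to the farthest point.
Squared distances: 13, 116, 162, 8, 116.
Maximum is 162, attained at A_3.
r = √162 ≈ 12.728.

12.728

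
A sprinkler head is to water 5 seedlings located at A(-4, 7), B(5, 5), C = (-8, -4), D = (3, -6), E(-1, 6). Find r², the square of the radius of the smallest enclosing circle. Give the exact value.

62.5

A smallest enclosing disk is always determined by at most three of the input points on its boundary.
The farthest pair is B–C with squared distance 250. The circle on this segment as diameter has centre (-1.5, 0.5) and r² = 250/4 = 62.5.
Check A: distance² to centre = 48.5 ≤ 62.5, so it lies inside.
All remaining points lie in this disk, and no smaller disk contains both endpoints, so this is the minimum enclosing circle.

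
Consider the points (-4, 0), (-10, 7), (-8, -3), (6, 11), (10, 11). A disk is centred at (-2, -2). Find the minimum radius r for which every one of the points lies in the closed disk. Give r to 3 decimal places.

17.692

The required radius is the distance from (-2, -2) to the farthest point.
Squared distances: 8, 145, 37, 233, 313.
Maximum is 313, attained at (10, 11).
r = √313 ≈ 17.692.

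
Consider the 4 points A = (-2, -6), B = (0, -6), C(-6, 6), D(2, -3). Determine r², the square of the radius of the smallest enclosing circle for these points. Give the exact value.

45

The minimum enclosing circle of a finite set is fixed by two of the points (as a diameter) or three (as a circumcircle).
The farthest pair is B–C with squared distance 180. The circle on this segment as diameter has centre (-3, 0) and r² = 180/4 = 45.
Check A: distance² to centre = 37 ≤ 45, so it lies inside.
All remaining points lie in this disk, and no smaller disk contains both endpoints, so this is the minimum enclosing circle.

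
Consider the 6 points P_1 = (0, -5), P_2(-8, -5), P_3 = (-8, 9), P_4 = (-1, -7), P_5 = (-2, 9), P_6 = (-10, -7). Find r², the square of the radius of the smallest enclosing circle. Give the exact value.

The minimum enclosing circle of a finite set is fixed by two of the points (as a diameter) or three (as a circumcircle).
The minimum enclosing circle is determined by three boundary points: P_4, P_5, P_6.
Their circumcentre is (-5.5, 0.75) with r² = 80.3125.
The farthest remaining point P_3 is at distance² 74.3125 ≤ 80.3125.

80.3125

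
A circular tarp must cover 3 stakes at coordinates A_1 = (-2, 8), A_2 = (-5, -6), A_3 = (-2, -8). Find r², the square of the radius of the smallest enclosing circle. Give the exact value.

Side lengths²: A_1A_2² = 205, A_1A_3² = 256, A_2A_3² = 13.
Since A_1A_3² = 256 ≥ 205 + 13 = 218, the angle opposite A_1A_3 is not acute, so the smallest enclosing circle has A_1A_3 as diameter.
Centre = midpoint of A_1A_3 = (-2, 0), r² = 256/4 = 64.

64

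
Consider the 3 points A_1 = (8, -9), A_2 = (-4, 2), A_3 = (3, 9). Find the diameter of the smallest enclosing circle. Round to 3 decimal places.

18.699

Side lengths²: A_1A_2² = 265, A_1A_3² = 349, A_2A_3² = 98.
Since A_1A_3² = 349 < 265 + 98 = 363, the triangle is acute, so the smallest enclosing circle is the circumcircle.
Circumcentre = (235/46, -5/46), r² = 92485/1058.
Diameter = 2r = 2√(92485/1058) ≈ 18.699.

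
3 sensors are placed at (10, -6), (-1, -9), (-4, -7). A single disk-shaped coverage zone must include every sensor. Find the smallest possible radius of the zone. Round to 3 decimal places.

7.018

Call the three points A, B, C in the order given.
Side lengths²: AB² = 130, AC² = 197, BC² = 13.
Since AC² = 197 ≥ 130 + 13 = 143, the angle opposite AC is not acute, so the smallest enclosing circle has AC as diameter.
Centre = midpoint of AC = (3, -6.5), r² = 197/4 = 49.25.
r = √(49.25) ≈ 7.018.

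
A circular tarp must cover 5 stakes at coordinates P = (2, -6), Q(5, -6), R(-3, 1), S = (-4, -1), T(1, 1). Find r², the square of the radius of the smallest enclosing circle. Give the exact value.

28.25

The farthest pair is Q–R with squared distance 113. The circle on this segment as diameter has centre (1, -2.5) and r² = 113/4 = 28.25.
Check P: distance² to centre = 13.25 ≤ 28.25, so it lies inside.
All remaining points lie in this disk, and no smaller disk contains both endpoints, so this is the minimum enclosing circle.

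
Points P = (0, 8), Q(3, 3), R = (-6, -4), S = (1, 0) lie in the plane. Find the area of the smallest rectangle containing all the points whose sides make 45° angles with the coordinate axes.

81

In coordinates u = x + y, v = x − y the rectangle is axis-aligned; the map (x,y)→(u,v) scales areas by 2.
u-values: 8, 6, -10, 1; range = 8 − (-10) = 18.
v-values: -8, 0, -2, 1; range = 1 − (-8) = 9.
Area = (18 × 9) / 2 = 81.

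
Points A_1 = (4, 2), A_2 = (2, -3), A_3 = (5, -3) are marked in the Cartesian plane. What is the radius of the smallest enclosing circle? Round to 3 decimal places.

2.746

Side lengths²: A_1A_2² = 29, A_1A_3² = 26, A_2A_3² = 9.
Since A_1A_2² = 29 < 26 + 9 = 35, the triangle is acute, so the smallest enclosing circle is the circumcircle.
Circumcentre = (3.5, -0.7), r² = 7.54.
r = √(7.54) ≈ 2.746.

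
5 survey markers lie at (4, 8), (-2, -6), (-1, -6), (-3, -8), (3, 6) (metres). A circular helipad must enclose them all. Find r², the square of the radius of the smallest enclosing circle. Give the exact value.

76.25

The farthest pair is (4, 8)–(-3, -8) with squared distance 305. The circle on this segment as diameter has centre (0.5, 0) and r² = 305/4 = 76.25.
Check (-2, -6): distance² to centre = 42.25 ≤ 76.25, so it lies inside.
All remaining points lie in this disk, and no smaller disk contains both endpoints, so this is the minimum enclosing circle.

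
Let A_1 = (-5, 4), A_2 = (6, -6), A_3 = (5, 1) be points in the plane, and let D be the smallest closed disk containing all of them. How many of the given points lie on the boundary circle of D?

Side lengths²: A_1A_2² = 221, A_1A_3² = 109, A_2A_3² = 50.
Since A_1A_2² = 221 ≥ 109 + 50 = 159, the angle opposite A_1A_2 is not acute, so the smallest enclosing circle has A_1A_2 as diameter.
Centre = midpoint of A_1A_2 = (0.5, -1), r² = 221/4 = 55.25.
The points at distance exactly r from the centre are A_1, A_2 — 2 points.

2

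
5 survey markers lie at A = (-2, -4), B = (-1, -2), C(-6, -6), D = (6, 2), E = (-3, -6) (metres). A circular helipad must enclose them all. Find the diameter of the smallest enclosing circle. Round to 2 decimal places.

The farthest pair is C–D with squared distance 208. The circle on this segment as diameter has centre (0, -2) and r² = 208/4 = 52.
Check A: distance² to centre = 8 ≤ 52, so it lies inside.
All remaining points lie in this disk, and no smaller disk contains both endpoints, so this is the minimum enclosing circle.
Diameter = 2r = 2√52 ≈ 14.42.

14.42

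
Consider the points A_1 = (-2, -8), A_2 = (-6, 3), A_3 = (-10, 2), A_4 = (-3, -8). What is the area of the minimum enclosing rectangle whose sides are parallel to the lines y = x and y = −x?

72

In coordinates u = x + y, v = x − y the rectangle is axis-aligned; the map (x,y)→(u,v) scales areas by 2.
u-values: -10, -3, -8, -11; range = -3 − (-11) = 8.
v-values: 6, -9, -12, 5; range = 6 − (-12) = 18.
Area = (8 × 18) / 2 = 72.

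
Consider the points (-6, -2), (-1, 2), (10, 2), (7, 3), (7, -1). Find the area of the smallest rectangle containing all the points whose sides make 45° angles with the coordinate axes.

In coordinates u = x + y, v = x − y the rectangle is axis-aligned; the map (x,y)→(u,v) scales areas by 2.
u-values: -8, 1, 12, 10, 6; range = 12 − (-8) = 20.
v-values: -4, -3, 8, 4, 8; range = 8 − (-4) = 12.
Area = (20 × 12) / 2 = 120.

120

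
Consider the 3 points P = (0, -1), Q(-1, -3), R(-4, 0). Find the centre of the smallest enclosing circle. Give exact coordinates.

(-13/6, -7/6)

Side lengths²: PQ² = 5, PR² = 17, QR² = 18.
Since QR² = 18 < 17 + 5 = 22, the triangle is acute, so the smallest enclosing circle is the circumcircle.
Circumcentre = (-13/6, -7/6), r² = 85/18.
Centre = (-13/6, -7/6).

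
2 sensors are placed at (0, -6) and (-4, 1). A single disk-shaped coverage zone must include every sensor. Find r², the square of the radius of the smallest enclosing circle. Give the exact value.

16.25

The smallest circle enclosing two points has them as diameter endpoints.
Centre = midpoint = (-2, -2.5); r² = |(0, -6)−(-4, 1)|²/4 = 65/4 = 16.25.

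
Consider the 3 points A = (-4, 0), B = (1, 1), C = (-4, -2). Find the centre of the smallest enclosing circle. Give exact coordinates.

(-1.5, -0.5)

Side lengths²: AB² = 26, AC² = 4, BC² = 34.
Since BC² = 34 ≥ 26 + 4 = 30, the angle opposite BC is not acute, so the smallest enclosing circle has BC as diameter.
Centre = midpoint of BC = (-1.5, -0.5), r² = 34/4 = 8.5.
Centre = (-1.5, -0.5).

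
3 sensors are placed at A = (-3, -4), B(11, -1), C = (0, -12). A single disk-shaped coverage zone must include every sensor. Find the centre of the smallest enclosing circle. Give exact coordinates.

(103/22, -125/22)

Side lengths²: AB² = 205, AC² = 73, BC² = 242.
Since BC² = 242 < 205 + 73 = 278, the triangle is acute, so the smallest enclosing circle is the circumcircle.
Circumcentre = (103/22, -125/22), r² = 14965/242.
Centre = (103/22, -125/22).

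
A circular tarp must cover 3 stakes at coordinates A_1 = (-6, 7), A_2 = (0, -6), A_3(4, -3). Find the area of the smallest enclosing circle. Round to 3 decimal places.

Side lengths²: A_1A_2² = 205, A_1A_3² = 200, A_2A_3² = 25.
Since A_1A_2² = 205 < 200 + 25 = 225, the triangle is acute, so the smallest enclosing circle is the circumcircle.
Circumcentre = (-29/14, 13/14), r² = 5125/98.
Area = π·r² = π·5125/98 ≈ 164.292.

164.292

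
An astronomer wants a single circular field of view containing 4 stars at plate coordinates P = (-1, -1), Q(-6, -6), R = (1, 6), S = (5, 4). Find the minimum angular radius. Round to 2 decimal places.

7.43

By Welzl's lemma the MEC is supported by two points (diametrically opposite) or three points (on a circumcircle).
The farthest pair is Q–S with squared distance 221. The circle on this segment as diameter has centre (-0.5, -1) and r² = 221/4 = 55.25.
Check P: distance² to centre = 0.25 ≤ 55.25, so it lies inside.
All remaining points lie in this disk, and no smaller disk contains both endpoints, so this is the minimum enclosing circle.
r = √(55.25) ≈ 7.43.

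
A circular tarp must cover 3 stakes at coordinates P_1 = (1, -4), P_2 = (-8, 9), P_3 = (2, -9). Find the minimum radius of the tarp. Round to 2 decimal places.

Side lengths²: P_1P_2² = 250, P_1P_3² = 26, P_2P_3² = 424.
Since P_2P_3² = 424 ≥ 250 + 26 = 276, the angle opposite P_2P_3 is not acute, so the smallest enclosing circle has P_2P_3 as diameter.
Centre = midpoint of P_2P_3 = (-3, 0), r² = 424/4 = 106.
r = √106 ≈ 10.30.

10.30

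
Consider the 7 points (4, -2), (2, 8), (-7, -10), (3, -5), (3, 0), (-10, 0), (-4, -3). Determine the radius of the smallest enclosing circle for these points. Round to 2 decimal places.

10.06

By Welzl's lemma the MEC is supported by two points (diametrically opposite) or three points (on a circumcircle).
The farthest pair is (2, 8)–(-7, -10) with squared distance 405. The circle on this segment as diameter has centre (-2.5, -1) and r² = 405/4 = 101.25.
Check (4, -2): distance² to centre = 43.25 ≤ 101.25, so it lies inside.
All remaining points lie in this disk, and no smaller disk contains both endpoints, so this is the minimum enclosing circle.
r = √(101.25) ≈ 10.06.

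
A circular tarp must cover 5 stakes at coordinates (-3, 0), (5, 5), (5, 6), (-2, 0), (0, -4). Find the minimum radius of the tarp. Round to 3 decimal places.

5.590

A smallest enclosing disk is always determined by at most three of the input points on its boundary.
The farthest pair is (5, 6)–(0, -4) with squared distance 125. The circle on this segment as diameter has centre (2.5, 1) and r² = 125/4 = 31.25.
Check (-3, 0): distance² to centre = 31.25 ≤ 31.25, so it lies inside.
All remaining points lie in this disk, and no smaller disk contains both endpoints, so this is the minimum enclosing circle.
r = √(31.25) ≈ 5.590.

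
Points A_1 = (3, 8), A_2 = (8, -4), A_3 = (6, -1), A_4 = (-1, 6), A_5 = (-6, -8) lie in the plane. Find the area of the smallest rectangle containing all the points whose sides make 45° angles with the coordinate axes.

In coordinates u = x + y, v = x − y the rectangle is axis-aligned; the map (x,y)→(u,v) scales areas by 2.
u-values: 11, 4, 5, 5, -14; range = 11 − (-14) = 25.
v-values: -5, 12, 7, -7, 2; range = 12 − (-7) = 19.
Area = (25 × 19) / 2 = 237.5.

237.5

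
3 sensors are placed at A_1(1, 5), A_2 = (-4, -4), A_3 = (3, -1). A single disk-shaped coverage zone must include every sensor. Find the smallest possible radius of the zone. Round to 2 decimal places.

Side lengths²: A_1A_2² = 106, A_1A_3² = 40, A_2A_3² = 58.
Since A_1A_2² = 106 ≥ 58 + 40 = 98, the angle opposite A_1A_2 is not acute, so the smallest enclosing circle has A_1A_2 as diameter.
Centre = midpoint of A_1A_2 = (-1.5, 0.5), r² = 106/4 = 26.5.
r = √(26.5) ≈ 5.15.

5.15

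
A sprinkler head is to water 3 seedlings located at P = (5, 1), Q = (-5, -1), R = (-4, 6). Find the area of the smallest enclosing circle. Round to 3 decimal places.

93.623

Side lengths²: PQ² = 104, PR² = 106, QR² = 50.
Since PR² = 106 < 104 + 50 = 154, the triangle is acute, so the smallest enclosing circle is the circumcircle.
Circumcentre = (-13/34, 65/34), r² = 17225/578.
Area = π·r² = π·17225/578 ≈ 93.623.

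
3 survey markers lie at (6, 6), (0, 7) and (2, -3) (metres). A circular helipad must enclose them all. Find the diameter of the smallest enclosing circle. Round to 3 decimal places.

Call the three points A, B, C in the order given.
Side lengths²: AB² = 37, AC² = 97, BC² = 104.
Since BC² = 104 < 97 + 37 = 134, the triangle is acute, so the smallest enclosing circle is the circumcircle.
Circumcentre = (133/58, 131/58), r² = 46657/1682.
Diameter = 2r = 2√(46657/1682) ≈ 10.534.

10.534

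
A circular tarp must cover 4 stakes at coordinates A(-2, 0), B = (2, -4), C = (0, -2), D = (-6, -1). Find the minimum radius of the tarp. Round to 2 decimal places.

4.27

By Welzl's lemma the MEC is supported by two points (diametrically opposite) or three points (on a circumcircle).
The farthest pair is B–D with squared distance 73. The circle on this segment as diameter has centre (-2, -2.5) and r² = 73/4 = 18.25.
Check A: distance² to centre = 6.25 ≤ 18.25, so it lies inside.
All remaining points lie in this disk, and no smaller disk contains both endpoints, so this is the minimum enclosing circle.
r = √(18.25) ≈ 4.27.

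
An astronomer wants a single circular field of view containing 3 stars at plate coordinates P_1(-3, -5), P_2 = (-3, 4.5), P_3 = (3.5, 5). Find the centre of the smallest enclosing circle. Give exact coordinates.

Side lengths²: P_1P_2² = 90.25, P_1P_3² = 142.25, P_2P_3² = 42.5.
Since P_1P_3² = 142.25 ≥ 90.25 + 42.5 = 132.75, the angle opposite P_1P_3 is not acute, so the smallest enclosing circle has P_1P_3 as diameter.
Centre = midpoint of P_1P_3 = (0.25, 0), r² = 142.25/4 = 35.5625.
Centre = (0.25, 0).

(0.25, 0)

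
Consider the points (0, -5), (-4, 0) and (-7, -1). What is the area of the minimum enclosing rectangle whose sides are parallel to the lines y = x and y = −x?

In coordinates u = x + y, v = x − y the rectangle is axis-aligned; the map (x,y)→(u,v) scales areas by 2.
u-values: -5, -4, -8; range = -4 − (-8) = 4.
v-values: 5, -4, -6; range = 5 − (-6) = 11.
Area = (4 × 11) / 2 = 22.

22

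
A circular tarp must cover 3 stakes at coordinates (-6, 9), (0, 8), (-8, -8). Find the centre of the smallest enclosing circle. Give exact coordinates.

Call the three points A, B, C in the order given.
Side lengths²: AB² = 37, AC² = 293, BC² = 320.
Since BC² = 320 < 293 + 37 = 330, the triangle is acute, so the smallest enclosing circle is the circumcircle.
Circumcentre = (-57/13, 5/26), r² = 54205/676.
Centre = (-57/13, 5/26).

(-57/13, 5/26)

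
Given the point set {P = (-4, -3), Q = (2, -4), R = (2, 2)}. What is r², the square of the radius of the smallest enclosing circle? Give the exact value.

2257/144

Side lengths²: PQ² = 37, PR² = 61, QR² = 36.
Since PR² = 61 < 37 + 36 = 73, the triangle is acute, so the smallest enclosing circle is the circumcircle.
Circumcentre = (-7/12, -1), r² = 2257/144.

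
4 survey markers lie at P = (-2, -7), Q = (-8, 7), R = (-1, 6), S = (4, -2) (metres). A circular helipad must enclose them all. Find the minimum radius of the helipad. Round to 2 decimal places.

A smallest enclosing disk is always determined by at most three of the input points on its boundary.
The minimum enclosing circle is determined by three boundary points: P, Q, S.
Their circumcentre is (-127/38, 27/38) with r² = 44225/722.
The farthest remaining point R is at distance² 24161/722 ≤ 44225/722.
r = √(44225/722) ≈ 7.83.

7.83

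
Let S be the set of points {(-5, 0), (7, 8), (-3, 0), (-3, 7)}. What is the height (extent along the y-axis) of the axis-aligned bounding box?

max y = 8, min y = 0, so height = 8.

8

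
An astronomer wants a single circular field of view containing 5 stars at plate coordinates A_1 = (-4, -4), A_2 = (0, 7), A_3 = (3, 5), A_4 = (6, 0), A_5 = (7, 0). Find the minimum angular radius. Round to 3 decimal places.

By Welzl's lemma the MEC is supported by two points (diametrically opposite) or three points (on a circumcircle).
The minimum enclosing circle is determined by three boundary points: A_1, A_2, A_5.
Their circumcentre is (17/30, 17/30) with r² = 18769/450.
The farthest remaining point A_4 is at distance² 13429/450 ≤ 18769/450.
r = √(18769/450) ≈ 6.458.

6.458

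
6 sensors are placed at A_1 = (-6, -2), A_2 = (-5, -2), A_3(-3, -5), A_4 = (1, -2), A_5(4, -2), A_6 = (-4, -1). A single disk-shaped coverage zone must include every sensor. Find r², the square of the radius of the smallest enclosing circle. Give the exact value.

25

The farthest pair is A_1–A_5 with squared distance 100. The circle on this segment as diameter has centre (-1, -2) and r² = 100/4 = 25.
Check A_2: distance² to centre = 16 ≤ 25, so it lies inside.
All remaining points lie in this disk, and no smaller disk contains both endpoints, so this is the minimum enclosing circle.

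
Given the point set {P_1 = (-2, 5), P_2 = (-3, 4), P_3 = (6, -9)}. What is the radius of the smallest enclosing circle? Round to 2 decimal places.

8.06

Side lengths²: P_1P_2² = 2, P_1P_3² = 260, P_2P_3² = 250.
Since P_1P_3² = 260 ≥ 250 + 2 = 252, the angle opposite P_1P_3 is not acute, so the smallest enclosing circle has P_1P_3 as diameter.
Centre = midpoint of P_1P_3 = (2, -2), r² = 260/4 = 65.
r = √65 ≈ 8.06.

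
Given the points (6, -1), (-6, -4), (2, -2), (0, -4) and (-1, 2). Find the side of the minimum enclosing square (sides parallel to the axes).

The bounding box has width 12 and height 6.
An axis-aligned square enclosing the set must have side ≥ max(width, height).
So the minimum side is max(12, 6) = 12.

12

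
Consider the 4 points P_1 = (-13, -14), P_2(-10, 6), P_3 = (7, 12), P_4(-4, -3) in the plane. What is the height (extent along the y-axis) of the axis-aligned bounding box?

26

max y = 12, min y = -14, so height = 26.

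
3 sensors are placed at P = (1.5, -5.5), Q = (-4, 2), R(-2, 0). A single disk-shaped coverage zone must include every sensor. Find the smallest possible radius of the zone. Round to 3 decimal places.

Side lengths²: PQ² = 86.5, PR² = 42.5, QR² = 8.
Since PQ² = 86.5 ≥ 42.5 + 8 = 50.5, the angle opposite PQ is not acute, so the smallest enclosing circle has PQ as diameter.
Centre = midpoint of PQ = (-1.25, -1.75), r² = 86.5/4 = 21.625.
r = √(21.625) ≈ 4.650.

4.650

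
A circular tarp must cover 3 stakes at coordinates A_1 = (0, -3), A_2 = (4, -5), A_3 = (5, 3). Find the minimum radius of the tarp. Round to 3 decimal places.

Side lengths²: A_1A_2² = 20, A_1A_3² = 61, A_2A_3² = 65.
Since A_2A_3² = 65 < 61 + 20 = 81, the triangle is acute, so the smallest enclosing circle is the circumcircle.
Circumcentre = (121/34, -15/17), r² = 19825/1156.
r = √(19825/1156) ≈ 4.141.

4.141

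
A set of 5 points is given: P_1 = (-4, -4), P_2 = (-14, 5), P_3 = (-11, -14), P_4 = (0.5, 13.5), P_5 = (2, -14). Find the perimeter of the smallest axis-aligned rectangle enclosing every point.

Width = max x − min x = 2 − (-14) = 16.
Height = max y − min y = 13.5 − (-14) = 27.5.
Perimeter = 2(16 + 27.5) = 87.

87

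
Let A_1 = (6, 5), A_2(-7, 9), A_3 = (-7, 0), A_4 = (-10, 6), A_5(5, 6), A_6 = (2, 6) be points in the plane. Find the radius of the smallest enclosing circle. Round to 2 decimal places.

8.02

A smallest enclosing disk is always determined by at most three of the input points on its boundary.
The farthest pair is A_1–A_4 with squared distance 257. The circle on this segment as diameter has centre (-2, 5.5) and r² = 257/4 = 64.25.
Check A_2: distance² to centre = 37.25 ≤ 64.25, so it lies inside.
All remaining points lie in this disk, and no smaller disk contains both endpoints, so this is the minimum enclosing circle.
r = √(64.25) ≈ 8.02.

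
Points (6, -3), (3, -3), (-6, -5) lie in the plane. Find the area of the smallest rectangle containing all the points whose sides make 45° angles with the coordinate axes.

70

In coordinates u = x + y, v = x − y the rectangle is axis-aligned; the map (x,y)→(u,v) scales areas by 2.
u-values: 3, 0, -11; range = 3 − (-11) = 14.
v-values: 9, 6, -1; range = 9 − (-1) = 10.
Area = (14 × 10) / 2 = 70.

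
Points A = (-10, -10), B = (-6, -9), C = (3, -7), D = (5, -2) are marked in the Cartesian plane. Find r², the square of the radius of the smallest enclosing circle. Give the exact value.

72.25

The minimum enclosing circle of a finite set is fixed by two of the points (as a diameter) or three (as a circumcircle).
The farthest pair is A–D with squared distance 289. The circle on this segment as diameter has centre (-2.5, -6) and r² = 289/4 = 72.25.
Check B: distance² to centre = 21.25 ≤ 72.25, so it lies inside.
All remaining points lie in this disk, and no smaller disk contains both endpoints, so this is the minimum enclosing circle.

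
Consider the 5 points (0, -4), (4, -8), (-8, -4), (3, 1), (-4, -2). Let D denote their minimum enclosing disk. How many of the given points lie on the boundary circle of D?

3

The minimum enclosing circle of a finite set is fixed by two of the points (as a diameter) or three (as a circumcircle).
The minimum enclosing circle is determined by three boundary points: (4, -8), (-8, -4), (3, 1).
Their circumcentre is (-35/26, -105/26) with r² = 14965/338.
The farthest remaining point (-4, -2) is at distance² 3785/338 ≤ 14965/338.
The points at distance exactly r from the centre are (4, -8), (-8, -4), (3, 1) — 3 points.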